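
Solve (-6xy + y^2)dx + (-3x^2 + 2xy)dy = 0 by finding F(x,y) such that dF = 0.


Check exactness: ∂M/∂y = -6x + 2y and ∂N/∂x = -6x + 2y; equal, so the equation is exact.
Integrate M with respect to x (treating y as constant): ∫M dx = -3x^2y + xy^2 + h(y).
Differentiate w.r.t. y and set equal to N: all terms match, so h'(y) = 0 and h is a constant absorbed into C.
General solution: -3x^2y + xy^2 = C.


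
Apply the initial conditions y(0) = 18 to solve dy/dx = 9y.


General solution of y' = 9y is y = Ce^(9x).
Apply y(0) = 18: C = 18.
Particular solution: y = 18e^(9x).


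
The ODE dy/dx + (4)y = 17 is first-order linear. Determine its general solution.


P(x) = 4, Q(x) = 17; integrating factor μ = e^(4x).
(μ y)' = 17e^(4x) ⇒ μ y = (17/4)e^(4x) + C.
Divide by μ: y = 17/4 + Ce^(-4x).


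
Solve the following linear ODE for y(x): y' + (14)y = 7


P(x) = 14, Q(x) = 7; integrating factor μ = e^(14x).
(μ y)' = 7e^(14x) ⇒ μ y = (1/2)e^(14x) + C.
Divide by μ: y = 1/2 + Ce^(-14x).


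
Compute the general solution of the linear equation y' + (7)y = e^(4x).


P(x) = 7 ⇒ μ = e^(7x).
(μ y)' = e^(11x) ⇒ μ y = e^(11x)/11 + C.
Divide by μ: y = (1/11)e^(4x) + Ce^(-7x).


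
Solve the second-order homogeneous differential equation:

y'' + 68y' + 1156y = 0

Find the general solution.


Characteristic equation: r² + 68r + 1156 = 0, i.e. (r + 34)² = 0.
Repeated root r = -34; include an x factor for the second linearly independent solution.
General solution: y = (C₁ + C₂x)e^(-34x).


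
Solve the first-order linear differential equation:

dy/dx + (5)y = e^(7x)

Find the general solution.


P(x) = 5 ⇒ μ = e^(5x).
(μ y)' = e^(12x) ⇒ μ y = e^(12x)/12 + C.
Divide by μ: y = (1/12)e^(7x) + Ce^(-5x).


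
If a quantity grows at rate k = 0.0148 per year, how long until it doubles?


Exponential growth: P(t) = P₀ e^(0.0148t). Set P(t)/P₀ = 2: e^(0.0148t) = 2.
Solve: t = ln(2)/0.0148 ≈ 46.83 years.


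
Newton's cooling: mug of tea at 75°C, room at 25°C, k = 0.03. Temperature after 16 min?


Newton's law: dT/dt = -k(T - T_a) has solution T(t) = T_a + (T₀ - T_a)e^(-kt).
Plug in T_a = 25, T₀ = 75, k = 0.03, t = 16: T(16) = 25 + (50)e^(-0.48) ≈ 55.9°C.


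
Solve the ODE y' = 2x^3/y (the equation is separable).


Separate variables: y dy = 2x^3 dx.
Integrate both sides: y²/2 = (1/2)x^4 + C₀.
Multiply by 2: y² = x^4 + C.


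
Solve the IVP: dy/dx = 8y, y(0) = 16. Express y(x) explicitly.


General solution of y' = 8y is y = Ce^(8x).
Apply y(0) = 16: C = 16.
Particular solution: y = 16e^(8x).


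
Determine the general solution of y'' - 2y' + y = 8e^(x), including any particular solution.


Characteristic polynomial (r - 1)² = 0; repeated root r = 1.
y_h = (C₁ + C₂x)e^(x). Forcing matches the repeated root (resonance), so try y_p = Ax² e^(x).
Substitute and solve for A: 2A = 8, so A = 4.
General solution: y = (C₁ + C₂x + 4x²)e^(x).


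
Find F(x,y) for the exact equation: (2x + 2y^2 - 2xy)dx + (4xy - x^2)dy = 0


Check exactness: ∂M/∂y = 4y - 2x and ∂N/∂x = 4y - 2x; equal, so the equation is exact.
Integrate M with respect to x (treating y as constant): ∫M dx = x^2 + 2xy^2 - x^2y + h(y).
Differentiate w.r.t. y and set equal to N: all terms match, so h'(y) = 0 and h is a constant absorbed into C.
General solution: x^2 + 2xy^2 - x^2y = C.


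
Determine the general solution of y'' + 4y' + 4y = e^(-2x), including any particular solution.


Characteristic polynomial (r + 2)² = 0; repeated root r = -2.
y_h = (C₁ + C₂x)e^(-2x). Forcing matches the repeated root (resonance), so try y_p = Ax² e^(-2x).
Substitute and solve for A: 2A = 1, so A = 1/2.
General solution: y = (C₁ + C₂x + (1/2)x²)e^(-2x).


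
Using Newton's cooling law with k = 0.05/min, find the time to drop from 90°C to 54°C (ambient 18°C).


From T(t) = T_a + (T₀ - T_a)e^(-kt), set T(t) = 54:
(54 - 18) / (90 - 18) = e^(-0.05t), so t = -ln(0.500)/0.05 ≈ 13.9 minutes.


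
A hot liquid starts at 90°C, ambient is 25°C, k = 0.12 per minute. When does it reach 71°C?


From T(t) = T_a + (T₀ - T_a)e^(-kt), set T(t) = 71:
(71 - 25) / (90 - 25) = e^(-0.12t), so t = -ln(0.708)/0.12 ≈ 2.9 minutes.


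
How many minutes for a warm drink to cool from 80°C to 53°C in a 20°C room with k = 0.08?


From T(t) = T_a + (T₀ - T_a)e^(-kt), set T(t) = 53:
(53 - 20) / (80 - 20) = e^(-0.08t), so t = -ln(0.550)/0.08 ≈ 7.5 minutes.


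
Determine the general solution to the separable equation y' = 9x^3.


Integrate both sides with respect to x: y = ∫ 9x^3 dx = (9/4)x^4 + C.


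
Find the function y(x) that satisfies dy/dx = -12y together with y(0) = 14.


General solution of y' = -12y is y = Ce^(-12x).
Apply y(0) = 14: C = 14.
Particular solution: y = 14e^(-12x).


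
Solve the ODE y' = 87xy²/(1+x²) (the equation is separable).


Separate: dy/y² = 87x/(1+x²) dx.
Integrate LHS: ∫ dy/y² = -1/y.
Integrate RHS via u = 1+x²: (87/2)ln(1+x²) + C.
Result: -1/y = (87/2)ln(1+x²) + C.


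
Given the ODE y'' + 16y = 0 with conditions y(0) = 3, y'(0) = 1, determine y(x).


Characteristic roots of r² + 16 = 0 are ±4i, so y = C₁cos(4x) + C₂sin(4x).
Apply y(0) = 3: C₁ = 3. Differentiate and apply y'(0) = 1: 4·C₂ = 1, so C₂ = 1/4.
Particular solution: y = 3cos(4x) + (1/4)sin(4x).


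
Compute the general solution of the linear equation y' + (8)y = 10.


P(x) = 8, Q(x) = 10; integrating factor μ = e^(8x).
(μ y)' = 10e^(8x) ⇒ μ y = (5/4)e^(8x) + C.
Divide by μ: y = 5/4 + Ce^(-8x).


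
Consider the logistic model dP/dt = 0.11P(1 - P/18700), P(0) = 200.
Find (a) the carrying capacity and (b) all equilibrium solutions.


Logistic ODE dP/dt = 0.11P(1 - P/18700) has equilibria where dP/dt = 0, i.e. P = 0 or P = 18700.
The coefficient (1 - P/K) = 0 when P = K, identifying K = 18700 as the carrying capacity.
(a) K = 18700; (b) equilibria P = 0 and P = 18700.


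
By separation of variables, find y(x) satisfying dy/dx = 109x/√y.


Separate: √y dy = 109x dx.
Integrate: (2/3)y^(3/2) = (109/2)x² + C.


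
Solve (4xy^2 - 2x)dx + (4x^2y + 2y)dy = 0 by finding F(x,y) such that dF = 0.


Check exactness: ∂M/∂y = 8xy and ∂N/∂x = 8xy; equal, so the equation is exact.
Integrate M with respect to x (treating y as constant): ∫M dx = 2x^2y^2 - x^2 + h(y).
Differentiate w.r.t. y and set equal to N: the x-dependent terms already match, leaving h'(y) = 2y. Integrate: h(y) = y^2.
So F(x,y) = 2x^2y^2 - x^2 + y^2.
General solution: 2x^2y^2 - x^2 + y^2 = C.


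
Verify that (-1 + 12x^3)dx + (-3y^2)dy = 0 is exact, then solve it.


Check exactness: ∂M/∂y = 0 and ∂N/∂x = 0; equal, so the equation is exact.
Integrate M with respect to x (treating y as constant): ∫M dx = -x + 3x^4 + h(y).
Differentiate w.r.t. y and set equal to N: the x-dependent terms already match, leaving h'(y) = -3y^2. Integrate: h(y) = -y^3.
So F(x,y) = -x - y^3 + 3x^4.
General solution: -x - y^3 + 3x^4 = C.


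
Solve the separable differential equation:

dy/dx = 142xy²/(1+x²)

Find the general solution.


Separate: dy/y² = 142x/(1+x²) dx.
Integrate LHS: ∫ dy/y² = -1/y.
Integrate RHS via u = 1+x²: 71ln(1+x²) + C.
Result: -1/y = 71ln(1+x²) + C.


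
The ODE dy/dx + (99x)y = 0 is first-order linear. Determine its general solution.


P(x) = 99x ⇒ μ = e^((99/2)x²).
Q(x) = 0 so μ y is constant: y = Ce^(-(99/2)x²).


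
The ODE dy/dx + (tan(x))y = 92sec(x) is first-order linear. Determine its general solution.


P(x) = tan(x) ⇒ μ = e^(∫tan(x)dx) = sec(x).
(sec(x) y)' = 92sec²(x) ⇒ sec(x) y = 92tan(x) + C.
Multiply by cos(x): y = 92sin(x) + C·cos(x).


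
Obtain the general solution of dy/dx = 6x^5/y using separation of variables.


Separate variables: y dy = 6x^5 dx.
Integrate both sides: y²/2 = x^6 + C₀.
Multiply by 2: y² = 2x^6 + C.


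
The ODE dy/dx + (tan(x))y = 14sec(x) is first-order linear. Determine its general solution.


P(x) = tan(x) ⇒ μ = e^(∫tan(x)dx) = sec(x).
(sec(x) y)' = 14sec²(x) ⇒ sec(x) y = 14tan(x) + C.
Multiply by cos(x): y = 14sin(x) + C·cos(x).


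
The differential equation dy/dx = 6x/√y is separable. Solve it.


Separate: √y dy = 6x dx.
Integrate: (2/3)y^(3/2) = 3x² + C.


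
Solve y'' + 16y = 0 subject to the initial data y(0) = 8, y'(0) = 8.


Characteristic roots of r² + 16 = 0 are ±4i, so y = C₁cos(4x) + C₂sin(4x).
Apply y(0) = 8: C₁ = 8. Differentiate and apply y'(0) = 8: 4·C₂ = 8, so C₂ = 2.
Particular solution: y = 8cos(4x) + 2sin(4x).


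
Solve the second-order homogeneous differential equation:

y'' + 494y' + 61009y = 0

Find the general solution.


Characteristic equation: r² + 494r + 61009 = 0, i.e. (r + 247)² = 0.
Repeated root r = -247; include an x factor for the second linearly independent solution.
General solution: y = (C₁ + C₂x)e^(-247x).


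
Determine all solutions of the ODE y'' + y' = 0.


Characteristic equation: r² + r = 0.
Factor: (r + 1)(r - 0) = 0 ⇒ r = -1, 0 (distinct real).
General solution: y = C₁e^(-x) + C₂.


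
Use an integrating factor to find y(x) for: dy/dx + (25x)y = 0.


P(x) = 25x ⇒ μ = e^((25/2)x²).
Q(x) = 0 so μ y is constant: y = Ce^(-(25/2)x²).


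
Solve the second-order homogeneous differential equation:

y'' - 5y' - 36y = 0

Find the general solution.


Characteristic equation: r² - 5r - 36 = 0.
Factor: (r + 4)(r - 9) = 0 ⇒ r = -4, 9 (distinct real).
General solution: y = C₁e^(-4x) + C₂e^(9x).


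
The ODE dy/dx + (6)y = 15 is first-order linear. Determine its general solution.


P(x) = 6, Q(x) = 15; integrating factor μ = e^(6x).
(μ y)' = 15e^(6x) ⇒ μ y = (5/2)e^(6x) + C.
Divide by μ: y = 5/2 + Ce^(-6x).


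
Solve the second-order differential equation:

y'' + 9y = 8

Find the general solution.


Homogeneous part: r² + 9 = 0 ⇒ r = ±3i, so y_h = C₁cos(3x) + C₂sin(3x).
Try constant y_p = A; plug in: 9A = 8 ⇒ A = 8/9.
General solution: y = C₁cos(3x) + C₂sin(3x) + 8/9.


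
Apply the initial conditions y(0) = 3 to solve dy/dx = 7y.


General solution of y' = 7y is y = Ce^(7x).
Apply y(0) = 3: C = 3.
Particular solution: y = 3e^(7x).


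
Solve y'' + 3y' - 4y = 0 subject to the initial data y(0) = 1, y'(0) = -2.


Characteristic roots of r² + 3r - 4 = 0 are 1, -4.
General solution y = c₁ e^(x) + c₂ e^(-4x).
Apply y(0) = 1: c₁ + c₂ = 1. Apply y'(0) = -2: 1 c₁ - 4 c₂ = -2.
Solve: c₁ = 2/5, c₂ = 3/5.
Particular solution: y = (2/5)e^(x) + (3/5)e^(-4x).


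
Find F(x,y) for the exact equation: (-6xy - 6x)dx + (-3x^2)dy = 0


Check exactness: ∂M/∂y = -6x and ∂N/∂x = -6x; equal, so the equation is exact.
Integrate M with respect to x (treating y as constant): ∫M dx = -3x^2y - 3x^2 + h(y).
Differentiate w.r.t. y and set equal to N: all terms match, so h'(y) = 0 and h is a constant absorbed into C.
General solution: -3x^2y - 3x^2 = C.


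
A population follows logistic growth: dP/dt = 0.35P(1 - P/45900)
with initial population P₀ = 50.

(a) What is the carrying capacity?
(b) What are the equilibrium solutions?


Logistic ODE dP/dt = 0.35P(1 - P/45900) has equilibria where dP/dt = 0, i.e. P = 0 or P = 45900.
The coefficient (1 - P/K) = 0 when P = K, identifying K = 45900 as the carrying capacity.
(a) K = 45900; (b) equilibria P = 0 and P = 45900.


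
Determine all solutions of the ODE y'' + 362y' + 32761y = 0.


Characteristic equation: r² + 362r + 32761 = 0, i.e. (r + 181)² = 0.
Repeated root r = -181; include an x factor for the second linearly independent solution.
General solution: y = (C₁ + C₂x)e^(-181x).


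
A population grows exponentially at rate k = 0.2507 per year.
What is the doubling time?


Exponential growth: P(t) = P₀ e^(0.2507t). Set P(t)/P₀ = 2: e^(0.2507t) = 2.
Solve: t = ln(2)/0.2507 ≈ 2.76 years.


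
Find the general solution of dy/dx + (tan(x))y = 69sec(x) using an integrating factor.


P(x) = tan(x) ⇒ μ = e^(∫tan(x)dx) = sec(x).
(sec(x) y)' = 69sec²(x) ⇒ sec(x) y = 69tan(x) + C.
Multiply by cos(x): y = 69sin(x) + C·cos(x).


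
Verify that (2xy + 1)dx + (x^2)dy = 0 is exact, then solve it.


Check exactness: ∂M/∂y = 2x and ∂N/∂x = 2x; equal, so the equation is exact.
Integrate M with respect to x (treating y as constant): ∫M dx = x^2y + x + h(y).
Differentiate w.r.t. y and set equal to N: all terms match, so h'(y) = 0 and h is a constant absorbed into C.
General solution: x^2y + x = C.


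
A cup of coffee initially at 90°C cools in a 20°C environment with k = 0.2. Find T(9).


Newton's law: dT/dt = -k(T - T_a) has solution T(t) = T_a + (T₀ - T_a)e^(-kt).
Plug in T_a = 20, T₀ = 90, k = 0.2, t = 9: T(9) = 20 + (70)e^(-1.80) ≈ 31.6°C.


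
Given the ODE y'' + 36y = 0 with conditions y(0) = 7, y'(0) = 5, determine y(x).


Characteristic roots of r² + 36 = 0 are ±6i, so y = C₁cos(6x) + C₂sin(6x).
Apply y(0) = 7: C₁ = 7. Differentiate and apply y'(0) = 5: 6·C₂ = 5, so C₂ = 5/6.
Particular solution: y = 7cos(6x) + (5/6)sin(6x).


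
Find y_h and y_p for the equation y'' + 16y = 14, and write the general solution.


Homogeneous part: r² + 16 = 0 ⇒ r = ±4i, so y_h = C₁cos(4x) + C₂sin(4x).
Try constant y_p = A; plug in: 16A = 14 ⇒ A = 7/8.
General solution: y = C₁cos(4x) + C₂sin(4x) + 7/8.


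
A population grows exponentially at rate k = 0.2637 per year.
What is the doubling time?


Exponential growth: P(t) = P₀ e^(0.2637t). Set P(t)/P₀ = 2: e^(0.2637t) = 2.
Solve: t = ln(2)/0.2637 ≈ 2.63 years.


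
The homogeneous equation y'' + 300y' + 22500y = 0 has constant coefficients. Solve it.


Characteristic equation: r² + 300r + 22500 = 0, i.e. (r + 150)² = 0.
Repeated root r = -150; include an x factor for the second linearly independent solution.
General solution: y = (C₁ + C₂x)e^(-150x).


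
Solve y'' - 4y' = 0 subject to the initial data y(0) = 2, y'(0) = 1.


Characteristic roots of r² - 4r = 0 are 0, 4.
General solution y = c₁ + c₂ e^(4x).
Apply y(0) = 2: c₁ + c₂ = 2. Apply y'(0) = 1: 0 c₁ + 4 c₂ = 1.
Solve: c₁ = 7/4, c₂ = 1/4.
Particular solution: y = 7/4 + (1/4)e^(4x).


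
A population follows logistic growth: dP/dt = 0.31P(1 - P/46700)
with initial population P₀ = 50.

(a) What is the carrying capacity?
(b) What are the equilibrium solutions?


Logistic ODE dP/dt = 0.31P(1 - P/46700) has equilibria where dP/dt = 0, i.e. P = 0 or P = 46700.
The coefficient (1 - P/K) = 0 when P = K, identifying K = 46700 as the carrying capacity.
(a) K = 46700; (b) equilibria P = 0 and P = 46700.


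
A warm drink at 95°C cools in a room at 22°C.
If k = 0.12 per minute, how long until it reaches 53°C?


From T(t) = T_a + (T₀ - T_a)e^(-kt), set T(t) = 53:
(53 - 22) / (95 - 22) = e^(-0.12t), so t = -ln(0.425)/0.12 ≈ 7.1 minutes.


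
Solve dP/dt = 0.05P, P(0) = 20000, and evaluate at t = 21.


The ODE dP/dt = 0.05P has solution P(t) = P(0)e^(0.05t).
Substitute P(0) = 20000 and t = 21: P(21) = 20000 e^(1.05) ≈ 57153.


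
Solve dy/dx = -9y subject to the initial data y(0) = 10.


General solution of y' = -9y is y = Ce^(-9x).
Apply y(0) = 10: C = 10.
Particular solution: y = 10e^(-9x).


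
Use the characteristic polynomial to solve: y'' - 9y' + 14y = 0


Characteristic equation: r² - 9r + 14 = 0.
Factor: (r - 2)(r - 7) = 0 ⇒ r = 2, 7 (distinct real).
General solution: y = C₁e^(2x) + C₂e^(7x).


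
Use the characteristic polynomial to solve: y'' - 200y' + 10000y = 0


Characteristic equation: r² - 200r + 10000 = 0, i.e. (r - 100)² = 0.
Repeated root r = 100; include an x factor for the second linearly independent solution.
General solution: y = (C₁ + C₂x)e^(100x).


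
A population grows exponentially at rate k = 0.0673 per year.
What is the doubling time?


Exponential growth: P(t) = P₀ e^(0.0673t). Set P(t)/P₀ = 2: e^(0.0673t) = 2.
Solve: t = ln(2)/0.0673 ≈ 10.30 years.


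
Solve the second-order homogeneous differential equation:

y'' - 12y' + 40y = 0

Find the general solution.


Characteristic equation: r² - 12r + 40 = 0.
Discriminant is negative; roots r = 6 ± 2i (complex conjugate pair).
General solution uses e^(α x)(C₁ cos(β x) + C₂ sin(β x)): y = e^(6x)(C₁cos(2x) + C₂sin(2x)).


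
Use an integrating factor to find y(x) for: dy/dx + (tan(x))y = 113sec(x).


P(x) = tan(x) ⇒ μ = e^(∫tan(x)dx) = sec(x).
(sec(x) y)' = 113sec²(x) ⇒ sec(x) y = 113tan(x) + C.
Multiply by cos(x): y = 113sin(x) + C·cos(x).


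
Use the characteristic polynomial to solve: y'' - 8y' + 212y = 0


Characteristic equation: r² - 8r + 212 = 0.
Discriminant is negative; roots r = 4 ± 14i (complex conjugate pair).
General solution uses e^(α x)(C₁ cos(β x) + C₂ sin(β x)): y = e^(4x)(C₁cos(14x) + C₂sin(14x)).


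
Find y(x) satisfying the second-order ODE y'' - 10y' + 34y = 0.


Characteristic equation: r² - 10r + 34 = 0.
Discriminant is negative; roots r = 5 ± 3i (complex conjugate pair).
General solution uses e^(α x)(C₁ cos(β x) + C₂ sin(β x)): y = e^(5x)(C₁cos(3x) + C₂sin(3x)).


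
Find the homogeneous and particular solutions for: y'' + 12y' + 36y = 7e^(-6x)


Characteristic polynomial (r + 6)² = 0; repeated root r = -6.
y_h = (C₁ + C₂x)e^(-6x). Forcing matches the repeated root (resonance), so try y_p = Ax² e^(-6x).
Substitute and solve for A: 2A = 7, so A = 7/2.
General solution: y = (C₁ + C₂x + (7/2)x²)e^(-6x).


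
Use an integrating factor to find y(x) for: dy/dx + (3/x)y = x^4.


P(x) = 3/x ⇒ μ = x^3.
(x^3 y)' = x^3·x^4 = x^7.
Integrate: x^3 y = x^8/(8) + C.
Solve for y: y = (1/8)x^5 + C/x^3.


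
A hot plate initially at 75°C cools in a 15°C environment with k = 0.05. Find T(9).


Newton's law: dT/dt = -k(T - T_a) has solution T(t) = T_a + (T₀ - T_a)e^(-kt).
Plug in T_a = 15, T₀ = 75, k = 0.05, t = 9: T(9) = 15 + (60)e^(-0.45) ≈ 53.3°C.


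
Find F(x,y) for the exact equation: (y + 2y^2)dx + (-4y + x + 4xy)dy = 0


Check exactness: ∂M/∂y = 1 + 4y and ∂N/∂x = 1 + 4y; equal, so the equation is exact.
Integrate M with respect to x (treating y as constant): ∫M dx = xy + 2xy^2 + h(y).
Differentiate w.r.t. y and set equal to N: the x-dependent terms already match, leaving h'(y) = -4y. Integrate: h(y) = -2y^2.
So F(x,y) = -2y^2 + xy + 2xy^2.
General solution: -2y^2 + xy + 2xy^2 = C.


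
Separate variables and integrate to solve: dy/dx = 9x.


Integrate both sides with respect to x: y = ∫ 9x dx = (9/2)x^2 + C.


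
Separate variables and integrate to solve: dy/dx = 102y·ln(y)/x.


Separate: dy/[y ln(y)] = 102 dx/x.
Substitute u = ln(y): du/u = 102 dx/x.
Integrate: ln|ln(y)| = 102ln|x| + C₀, hence ln(y) = C·x^102.


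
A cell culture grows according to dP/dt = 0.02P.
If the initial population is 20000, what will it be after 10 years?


The ODE dP/dt = 0.02P has solution P(t) = P(0)e^(0.02t).
Substitute P(0) = 20000 and t = 10: P(10) = 20000 e^(0.20) ≈ 24428.


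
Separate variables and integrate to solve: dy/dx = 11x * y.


Separate variables: dy/y = 11x dx.
Integrate: ln|y| = (11/2)x^2 + C₀.
Exponentiate: y = Ce^((11/2)x^2).


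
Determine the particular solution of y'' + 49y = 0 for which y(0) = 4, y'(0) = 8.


Characteristic roots of r² + 49 = 0 are ±7i, so y = C₁cos(7x) + C₂sin(7x).
Apply y(0) = 4: C₁ = 4. Differentiate and apply y'(0) = 8: 7·C₂ = 8, so C₂ = 8/7.
Particular solution: y = 4cos(7x) + (8/7)sin(7x).


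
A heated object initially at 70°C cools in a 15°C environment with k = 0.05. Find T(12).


Newton's law: dT/dt = -k(T - T_a) has solution T(t) = T_a + (T₀ - T_a)e^(-kt).
Plug in T_a = 15, T₀ = 70, k = 0.05, t = 12: T(12) = 15 + (55)e^(-0.60) ≈ 45.2°C.


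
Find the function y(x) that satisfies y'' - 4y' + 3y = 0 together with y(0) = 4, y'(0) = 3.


Characteristic roots of r² - 4r + 3 = 0 are 1, 3.
General solution y = c₁ e^(x) + c₂ e^(3x).
Apply y(0) = 4: c₁ + c₂ = 4. Apply y'(0) = 3: 1 c₁ + 3 c₂ = 3.
Solve: c₁ = 9/2, c₂ = -1/2.
Particular solution: y = (9/2)e^(x) - (1/2)e^(3x).


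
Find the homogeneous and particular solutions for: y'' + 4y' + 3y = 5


Characteristic roots of r² + 4r + 3 = 0 are -1, -3.
y_h = C₁e^(-x) + C₂e^(-3x).
Constant forcing; try y_p = A. Then 3A = 5 ⇒ A = 5/3.
General solution: y = C₁e^(-x) + C₂e^(-3x) + 5/3.


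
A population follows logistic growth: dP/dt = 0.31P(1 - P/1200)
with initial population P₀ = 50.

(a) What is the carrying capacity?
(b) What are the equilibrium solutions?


Logistic ODE dP/dt = 0.31P(1 - P/1200) has equilibria where dP/dt = 0, i.e. P = 0 or P = 1200.
The coefficient (1 - P/K) = 0 when P = K, identifying K = 1200 as the carrying capacity.
(a) K = 1200; (b) equilibria P = 0 and P = 1200.


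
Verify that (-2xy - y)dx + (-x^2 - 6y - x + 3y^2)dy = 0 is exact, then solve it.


Check exactness: ∂M/∂y = -2x - 1 and ∂N/∂x = -2x - 1; equal, so the equation is exact.
Integrate M with respect to x (treating y as constant): ∫M dx = -x^2y - xy + h(y).
Differentiate w.r.t. y and set equal to N: the x-dependent terms already match, leaving h'(y) = -6y + 3y^2. Integrate: h(y) = -3y^2 + y^3.
So F(x,y) = -x^2y - 3y^2 - xy + y^3.
General solution: -x^2y - 3y^2 - xy + y^3 = C.


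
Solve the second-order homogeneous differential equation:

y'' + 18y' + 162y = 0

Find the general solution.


Characteristic equation: r² + 18r + 162 = 0.
Discriminant is negative; roots r = -9 ± 9i (complex conjugate pair).
General solution uses e^(α x)(C₁ cos(β x) + C₂ sin(β x)): y = e^(-9x)(C₁cos(9x) + C₂sin(9x)).


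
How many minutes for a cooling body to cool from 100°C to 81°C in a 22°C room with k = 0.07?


From T(t) = T_a + (T₀ - T_a)e^(-kt), set T(t) = 81:
(81 - 22) / (100 - 22) = e^(-0.07t), so t = -ln(0.756)/0.07 ≈ 4.0 minutes.


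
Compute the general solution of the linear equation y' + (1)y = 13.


P(x) = 1, Q(x) = 13; integrating factor μ = e^(x).
(μ y)' = 13e^(x) ⇒ μ y = 13e^(x) + C.
Divide by μ: y = 13 + Ce^(-x).


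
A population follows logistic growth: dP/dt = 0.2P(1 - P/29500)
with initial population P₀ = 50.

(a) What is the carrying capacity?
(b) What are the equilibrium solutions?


Logistic ODE dP/dt = 0.2P(1 - P/29500) has equilibria where dP/dt = 0, i.e. P = 0 or P = 29500.
The coefficient (1 - P/K) = 0 when P = K, identifying K = 29500 as the carrying capacity.
(a) K = 29500; (b) equilibria P = 0 and P = 29500.


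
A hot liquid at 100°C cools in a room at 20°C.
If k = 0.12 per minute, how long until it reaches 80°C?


From T(t) = T_a + (T₀ - T_a)e^(-kt), set T(t) = 80:
(80 - 20) / (100 - 20) = e^(-0.12t), so t = -ln(0.750)/0.12 ≈ 2.4 minutes.


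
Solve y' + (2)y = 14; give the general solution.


P(x) = 2, Q(x) = 14; integrating factor μ = e^(2x).
(μ y)' = 14e^(2x) ⇒ μ y = 7e^(2x) + C.
Divide by μ: y = 7 + Ce^(-2x).


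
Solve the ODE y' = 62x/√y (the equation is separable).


Separate: √y dy = 62x dx.
Integrate: (2/3)y^(3/2) = 31x² + C.


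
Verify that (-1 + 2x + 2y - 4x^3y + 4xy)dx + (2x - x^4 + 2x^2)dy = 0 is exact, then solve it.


Check exactness: ∂M/∂y = 2 - 4x^3 + 4x and ∂N/∂x = 2 - 4x^3 + 4x; equal, so the equation is exact.
Integrate M with respect to x (treating y as constant): ∫M dx = -x + x^2 + 2xy - x^4y + 2x^2y + h(y).
Differentiate w.r.t. y and set equal to N: all terms match, so h'(y) = 0 and h is a constant absorbed into C.
General solution: -x + x^2 + 2xy - x^4y + 2x^2y = C.


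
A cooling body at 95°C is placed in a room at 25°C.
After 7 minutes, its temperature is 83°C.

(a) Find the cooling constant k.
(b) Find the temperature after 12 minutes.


Newton's law: T(t) = T_a + (T₀ - T_a)e^(-kt).
(a) Use T(7) = 83: (83 - 25)/(95 - 25) = e^(-k·7), so k = -ln(0.829)/7 ≈ 0.0269.
(b) Apply k to t = 12: T(12) = 25 + (70)e^(-0.322) ≈ 75.7°C.


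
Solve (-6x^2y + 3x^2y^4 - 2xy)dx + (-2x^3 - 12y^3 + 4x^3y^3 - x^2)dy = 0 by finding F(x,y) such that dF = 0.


Check exactness: ∂M/∂y = -6x^2 + 12x^2y^3 - 2x and ∂N/∂x = -6x^2 + 12x^2y^3 - 2x; equal, so the equation is exact.
Integrate M with respect to x (treating y as constant): ∫M dx = -2x^3y + x^3y^4 - x^2y + h(y).
Differentiate w.r.t. y and set equal to N: the x-dependent terms already match, leaving h'(y) = -12y^3. Integrate: h(y) = -3y^4.
So F(x,y) = -2x^3y - 3y^4 + x^3y^4 - x^2y.
General solution: -2x^3y - 3y^4 + x^3y^4 - x^2y = C.


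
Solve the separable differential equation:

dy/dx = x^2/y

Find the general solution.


Separate variables: y dy = x^2 dx.
Integrate both sides: y²/2 = (1/3)x^3 + C₀.
Multiply by 2: y² = (2/3)x^3 + C.


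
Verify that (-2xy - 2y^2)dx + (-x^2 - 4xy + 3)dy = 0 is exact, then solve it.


Check exactness: ∂M/∂y = -2x - 4y and ∂N/∂x = -2x - 4y; equal, so the equation is exact.
Integrate M with respect to x (treating y as constant): ∫M dx = -x^2y - 2xy^2 + h(y).
Differentiate w.r.t. y and set equal to N: the x-dependent terms already match, leaving h'(y) = 3. Integrate: h(y) = 3y.
So F(x,y) = -x^2y - 2xy^2 + 3y.
General solution: -x^2y - 2xy^2 + 3y = C.


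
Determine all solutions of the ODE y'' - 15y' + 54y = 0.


Characteristic equation: r² - 15r + 54 = 0.
Factor: (r - 6)(r - 9) = 0 ⇒ r = 6, 9 (distinct real).
General solution: y = C₁e^(6x) + C₂e^(9x).


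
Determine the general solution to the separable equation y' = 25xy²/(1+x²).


Separate: dy/y² = 25x/(1+x²) dx.
Integrate LHS: ∫ dy/y² = -1/y.
Integrate RHS via u = 1+x²: (25/2)ln(1+x²) + C.
Result: -1/y = (25/2)ln(1+x²) + C.


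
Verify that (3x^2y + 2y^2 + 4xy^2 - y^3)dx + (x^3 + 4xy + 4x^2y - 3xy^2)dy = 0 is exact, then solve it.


Check exactness: ∂M/∂y = 3x^2 + 4y + 8xy - 3y^2 and ∂N/∂x = 3x^2 + 4y + 8xy - 3y^2; equal, so the equation is exact.
Integrate M with respect to x (treating y as constant): ∫M dx = x^3y + 2xy^2 + 2x^2y^2 - xy^3 + h(y).
Differentiate w.r.t. y and set equal to N: all terms match, so h'(y) = 0 and h is a constant absorbed into C.
General solution: x^3y + 2xy^2 + 2x^2y^2 - xy^3 = C.


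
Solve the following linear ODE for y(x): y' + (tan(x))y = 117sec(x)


P(x) = tan(x) ⇒ μ = e^(∫tan(x)dx) = sec(x).
(sec(x) y)' = 117sec²(x) ⇒ sec(x) y = 117tan(x) + C.
Multiply by cos(x): y = 117sin(x) + C·cos(x).


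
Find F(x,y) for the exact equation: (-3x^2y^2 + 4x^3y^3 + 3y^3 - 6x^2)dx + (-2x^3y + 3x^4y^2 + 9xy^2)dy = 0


Check exactness: ∂M/∂y = -6x^2y + 12x^3y^2 + 9y^2 and ∂N/∂x = -6x^2y + 12x^3y^2 + 9y^2; equal, so the equation is exact.
Integrate M with respect to x (treating y as constant): ∫M dx = -x^3y^2 + x^4y^3 + 3xy^3 - 2x^3 + h(y).
Differentiate w.r.t. y and set equal to N: all terms match, so h'(y) = 0 and h is a constant absorbed into C.
General solution: -x^3y^2 + x^4y^3 + 3xy^3 - 2x^3 = C.


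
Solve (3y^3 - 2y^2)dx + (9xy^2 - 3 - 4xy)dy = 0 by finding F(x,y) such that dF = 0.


Check exactness: ∂M/∂y = 9y^2 - 4y and ∂N/∂x = 9y^2 - 4y; equal, so the equation is exact.
Integrate M with respect to x (treating y as constant): ∫M dx = 3xy^3 - 2xy^2 + h(y).
Differentiate w.r.t. y and set equal to N: the x-dependent terms already match, leaving h'(y) = -3. Integrate: h(y) = -3y.
So F(x,y) = 3xy^3 - 3y - 2xy^2.
General solution: 3xy^3 - 3y - 2xy^2 = C.


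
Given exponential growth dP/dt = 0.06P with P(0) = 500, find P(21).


The ODE dP/dt = 0.06P has solution P(t) = P(0)e^(0.06t).
Substitute P(0) = 500 and t = 21: P(21) = 500 e^(1.26) ≈ 1763.


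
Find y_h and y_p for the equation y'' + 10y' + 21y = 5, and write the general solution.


Characteristic roots of r² + 10r + 21 = 0 are -3, -7.
y_h = C₁e^(-3x) + C₂e^(-7x).
Constant forcing; try y_p = A. Then 21A = 5 ⇒ A = 5/21.
General solution: y = C₁e^(-3x) + C₂e^(-7x) + 5/21.


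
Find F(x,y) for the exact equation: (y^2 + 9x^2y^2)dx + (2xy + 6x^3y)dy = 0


Check exactness: ∂M/∂y = 2y + 18x^2y and ∂N/∂x = 2y + 18x^2y; equal, so the equation is exact.
Integrate M with respect to x (treating y as constant): ∫M dx = xy^2 + 3x^3y^2 + h(y).
Differentiate w.r.t. y and set equal to N: all terms match, so h'(y) = 0 and h is a constant absorbed into C.
General solution: xy^2 + 3x^3y^2 = C.


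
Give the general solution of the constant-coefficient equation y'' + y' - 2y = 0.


Characteristic equation: r² + r - 2 = 0.
Factor: (r - 1)(r + 2) = 0 ⇒ r = 1, -2 (distinct real).
General solution: y = C₁e^(x) + C₂e^(-2x).


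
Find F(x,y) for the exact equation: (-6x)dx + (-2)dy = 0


Check exactness: ∂M/∂y = 0 and ∂N/∂x = 0; equal, so the equation is exact.
Integrate M with respect to x (treating y as constant): ∫M dx = -3x^2 + h(y).
Differentiate w.r.t. y and set equal to N: the x-dependent terms already match, leaving h'(y) = -2. Integrate: h(y) = -2y.
So F(x,y) = -2y - 3x^2.
General solution: -2y - 3x^2 = C.


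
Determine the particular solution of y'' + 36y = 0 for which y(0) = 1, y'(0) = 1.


Characteristic roots of r² + 36 = 0 are ±6i, so y = C₁cos(6x) + C₂sin(6x).
Apply y(0) = 1: C₁ = 1. Differentiate and apply y'(0) = 1: 6·C₂ = 1, so C₂ = 1/6.
Particular solution: y = cos(6x) + (1/6)sin(6x).


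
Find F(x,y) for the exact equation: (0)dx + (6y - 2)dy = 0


Check exactness: ∂M/∂y = 0 and ∂N/∂x = 0; equal, so the equation is exact.
Integrate M with respect to x (treating y as constant): ∫M dx = 0 + h(y).
Differentiate w.r.t. y and set equal to N: the x-dependent terms already match, leaving h'(y) = 6y - 2. Integrate: h(y) = 3y^2 - 2y.
So F(x,y) = 3y^2 - 2y.
General solution: 3y^2 - 2y = C.


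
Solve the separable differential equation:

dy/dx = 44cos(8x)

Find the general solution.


g(y) = 1, so integrate directly: y = ∫ 44cos(8x) dx = (11/2)sin(8x) + C.


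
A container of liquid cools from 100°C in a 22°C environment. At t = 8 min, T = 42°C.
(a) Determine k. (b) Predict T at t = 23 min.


Newton's law: T(t) = T_a + (T₀ - T_a)e^(-kt).
(a) Use T(8) = 42: (42 - 22)/(100 - 22) = e^(-k·8), so k = -ln(0.256)/8 ≈ 0.1701.
(b) Apply k to t = 23: T(23) = 22 + (78)e^(-3.913) ≈ 23.6°C.


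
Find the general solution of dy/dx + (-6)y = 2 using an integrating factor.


P(x) = -6 ⇒ μ = e^(-6x).
(μ y)' = 2e^(-6x) ⇒ μ y = -(1/3)e^(-6x) + C.
Divide by μ: y = -1/3 + Ce^(6x).


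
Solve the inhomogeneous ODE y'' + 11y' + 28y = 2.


Characteristic roots of r² + 11r + 28 = 0 are -7, -4.
y_h = C₁e^(-7x) + C₂e^(-4x).
Constant forcing; try y_p = A. Then 28A = 2 ⇒ A = 1/14.
General solution: y = C₁e^(-7x) + C₂e^(-4x) + 1/14.


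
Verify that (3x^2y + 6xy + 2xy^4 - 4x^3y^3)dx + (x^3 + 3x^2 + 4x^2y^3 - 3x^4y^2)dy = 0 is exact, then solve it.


Check exactness: ∂M/∂y = 3x^2 + 6x + 8xy^3 - 12x^3y^2 and ∂N/∂x = 3x^2 + 6x + 8xy^3 - 12x^3y^2; equal, so the equation is exact.
Integrate M with respect to x (treating y as constant): ∫M dx = x^3y + 3x^2y + x^2y^4 - x^4y^3 + h(y).
Differentiate w.r.t. y and set equal to N: all terms match, so h'(y) = 0 and h is a constant absorbed into C.
General solution: x^3y + 3x^2y + x^2y^4 - x^4y^3 = C.


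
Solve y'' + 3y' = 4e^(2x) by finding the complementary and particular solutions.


Characteristic roots of r² + 3r = 0 are -3, 0.
y_h = C₁e^(-3x) + C₂.
Forcing exponent 2 is not a characteristic root; try y_p = Ae^(2x).
Substitute: A·(4 + (3)·2 + (0)) = A·10 = 4, so A = 2/5.
General solution: y = C₁e^(-3x) + C₂ + (2/5)e^(2x).


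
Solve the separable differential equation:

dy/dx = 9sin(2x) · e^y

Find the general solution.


Separate: e^(-y) dy = 9sin(2x) dx.
Integrate: -e^(-y) = -(9/2)cos(2x) + C₀.
Rearrange: e^(-y) = (9/2)cos(2x) + C.


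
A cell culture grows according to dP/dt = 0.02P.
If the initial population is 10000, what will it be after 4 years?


The ODE dP/dt = 0.02P has solution P(t) = P(0)e^(0.02t).
Substitute P(0) = 10000 and t = 4: P(4) = 10000 e^(0.08) ≈ 10833.


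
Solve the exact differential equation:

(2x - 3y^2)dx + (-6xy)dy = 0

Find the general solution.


Check exactness: ∂M/∂y = -6y and ∂N/∂x = -6y; equal, so the equation is exact.
Integrate M with respect to x (treating y as constant): ∫M dx = x^2 - 3xy^2 + h(y).
Differentiate w.r.t. y and set equal to N: all terms match, so h'(y) = 0 and h is a constant absorbed into C.
General solution: x^2 - 3xy^2 = C.


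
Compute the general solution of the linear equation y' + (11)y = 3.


P(x) = 11, Q(x) = 3; integrating factor μ = e^(11x).
(μ y)' = 3e^(11x) ⇒ μ y = (3/11)e^(11x) + C.
Divide by μ: y = 3/11 + Ce^(-11x).


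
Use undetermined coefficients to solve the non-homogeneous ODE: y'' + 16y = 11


Homogeneous part: r² + 16 = 0 ⇒ r = ±4i, so y_h = C₁cos(4x) + C₂sin(4x).
Try constant y_p = A; plug in: 16A = 11 ⇒ A = 11/16.
General solution: y = C₁cos(4x) + C₂sin(4x) + 11/16.


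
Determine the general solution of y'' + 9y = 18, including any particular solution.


Homogeneous part: r² + 9 = 0 ⇒ r = ±3i, so y_h = C₁cos(3x) + C₂sin(3x).
Try constant y_p = A; plug in: 9A = 18 ⇒ A = 2.
General solution: y = C₁cos(3x) + C₂sin(3x) + 2.


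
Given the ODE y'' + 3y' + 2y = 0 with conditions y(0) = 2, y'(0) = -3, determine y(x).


Characteristic roots of r² + 3r + 2 = 0 are -2, -1.
General solution y = c₁ e^(-2x) + c₂ e^(-x).
Apply y(0) = 2: c₁ + c₂ = 2. Apply y'(0) = -3: -2 c₁ - 1 c₂ = -3.
Solve: c₁ = 1, c₂ = 1.
Particular solution: y = e^(-2x) + e^(-x).


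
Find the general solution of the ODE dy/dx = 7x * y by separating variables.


Separate variables: dy/y = 7x dx.
Integrate: ln|y| = (7/2)x^2 + C₀.
Exponentiate: y = Ce^((7/2)x^2).


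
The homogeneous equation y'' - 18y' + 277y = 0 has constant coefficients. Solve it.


Characteristic equation: r² - 18r + 277 = 0.
Discriminant is negative; roots r = 9 ± 14i (complex conjugate pair).
General solution uses e^(α x)(C₁ cos(β x) + C₂ sin(β x)): y = e^(9x)(C₁cos(14x) + C₂sin(14x)).


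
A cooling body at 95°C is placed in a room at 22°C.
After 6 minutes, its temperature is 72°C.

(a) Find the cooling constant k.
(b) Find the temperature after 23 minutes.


Newton's law: T(t) = T_a + (T₀ - T_a)e^(-kt).
(a) Use T(6) = 72: (72 - 22)/(95 - 22) = e^(-k·6), so k = -ln(0.685)/6 ≈ 0.0631.
(b) Apply k to t = 23: T(23) = 22 + (73)e^(-1.451) ≈ 39.1°C.


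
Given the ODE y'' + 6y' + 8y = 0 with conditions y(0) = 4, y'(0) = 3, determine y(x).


Characteristic roots of r² + 6r + 8 = 0 are -4, -2.
General solution y = c₁ e^(-4x) + c₂ e^(-2x).
Apply y(0) = 4: c₁ + c₂ = 4. Apply y'(0) = 3: -4 c₁ - 2 c₂ = 3.
Solve: c₁ = -11/2, c₂ = 19/2.
Particular solution: y = -(11/2)e^(-4x) + (19/2)e^(-2x).


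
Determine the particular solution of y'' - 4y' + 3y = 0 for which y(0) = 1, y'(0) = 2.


Characteristic roots of r² - 4r + 3 = 0 are 3, 1.
General solution y = c₁ e^(3x) + c₂ e^(x).
Apply y(0) = 1: c₁ + c₂ = 1. Apply y'(0) = 2: 3 c₁ + 1 c₂ = 2.
Solve: c₁ = 1/2, c₂ = 1/2.
Particular solution: y = (1/2)e^(3x) + (1/2)e^(x).


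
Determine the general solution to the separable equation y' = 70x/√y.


Separate: √y dy = 70x dx.
Integrate: (2/3)y^(3/2) = 35x² + C.


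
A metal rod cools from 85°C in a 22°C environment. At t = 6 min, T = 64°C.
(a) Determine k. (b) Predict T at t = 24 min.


Newton's law: T(t) = T_a + (T₀ - T_a)e^(-kt).
(a) Use T(6) = 64: (64 - 22)/(85 - 22) = e^(-k·6), so k = -ln(0.667)/6 ≈ 0.0676.
(b) Apply k to t = 24: T(24) = 22 + (63)e^(-1.622) ≈ 34.4°C.


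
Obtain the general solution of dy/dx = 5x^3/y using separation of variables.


Separate variables: y dy = 5x^3 dx.
Integrate both sides: y²/2 = (5/4)x^4 + C₀.
Multiply by 2: y² = (5/2)x^4 + C.


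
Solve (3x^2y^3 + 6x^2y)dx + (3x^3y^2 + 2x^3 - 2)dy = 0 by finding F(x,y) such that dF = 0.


Check exactness: ∂M/∂y = 9x^2y^2 + 6x^2 and ∂N/∂x = 9x^2y^2 + 6x^2; equal, so the equation is exact.
Integrate M with respect to x (treating y as constant): ∫M dx = x^3y^3 + 2x^3y + h(y).
Differentiate w.r.t. y and set equal to N: the x-dependent terms already match, leaving h'(y) = -2. Integrate: h(y) = -2y.
So F(x,y) = x^3y^3 + 2x^3y - 2y.
General solution: x^3y^3 + 2x^3y - 2y = C.


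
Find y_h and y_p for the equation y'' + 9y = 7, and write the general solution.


Homogeneous part: r² + 9 = 0 ⇒ r = ±3i, so y_h = C₁cos(3x) + C₂sin(3x).
Try constant y_p = A; plug in: 9A = 7 ⇒ A = 7/9.
General solution: y = C₁cos(3x) + C₂sin(3x) + 7/9.


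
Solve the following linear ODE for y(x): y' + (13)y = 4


P(x) = 13, Q(x) = 4; integrating factor μ = e^(13x).
(μ y)' = 4e^(13x) ⇒ μ y = (4/13)e^(13x) + C.
Divide by μ: y = 4/13 + Ce^(-13x).


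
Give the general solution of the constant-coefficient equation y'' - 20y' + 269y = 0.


Characteristic equation: r² - 20r + 269 = 0.
Discriminant is negative; roots r = 10 ± 13i (complex conjugate pair).
General solution uses e^(α x)(C₁ cos(β x) + C₂ sin(β x)): y = e^(10x)(C₁cos(13x) + C₂sin(13x)).


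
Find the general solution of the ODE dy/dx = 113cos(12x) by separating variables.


g(y) = 1, so integrate directly: y = ∫ 113cos(12x) dx = (113/12)sin(12x) + C.


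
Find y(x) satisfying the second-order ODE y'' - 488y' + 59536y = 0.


Characteristic equation: r² - 488r + 59536 = 0, i.e. (r - 244)² = 0.
Repeated root r = 244; include an x factor for the second linearly independent solution.
General solution: y = (C₁ + C₂x)e^(244x).


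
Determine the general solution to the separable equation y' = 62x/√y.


Separate: √y dy = 62x dx.
Integrate: (2/3)y^(3/2) = 31x² + C.


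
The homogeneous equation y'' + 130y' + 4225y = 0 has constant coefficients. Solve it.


Characteristic equation: r² + 130r + 4225 = 0, i.e. (r + 65)² = 0.
Repeated root r = -65; include an x factor for the second linearly independent solution.
General solution: y = (C₁ + C₂x)e^(-65x).


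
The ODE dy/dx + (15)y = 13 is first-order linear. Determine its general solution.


P(x) = 15, Q(x) = 13; integrating factor μ = e^(15x).
(μ y)' = 13e^(15x) ⇒ μ y = (13/15)e^(15x) + C.
Divide by μ: y = 13/15 + Ce^(-15x).


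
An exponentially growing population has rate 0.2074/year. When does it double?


Exponential growth: P(t) = P₀ e^(0.2074t). Set P(t)/P₀ = 2: e^(0.2074t) = 2.
Solve: t = ln(2)/0.2074 ≈ 3.34 years.


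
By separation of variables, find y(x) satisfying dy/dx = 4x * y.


Separate variables: dy/y = 4x dx.
Integrate: ln|y| = 2x^2 + C₀.
Exponentiate: y = Ce^(2x^2).


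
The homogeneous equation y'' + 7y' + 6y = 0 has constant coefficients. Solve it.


Characteristic equation: r² + 7r + 6 = 0.
Factor: (r + 1)(r + 6) = 0 ⇒ r = -1, -6 (distinct real).
General solution: y = C₁e^(-x) + C₂e^(-6x).


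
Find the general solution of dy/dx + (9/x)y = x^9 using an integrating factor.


P(x) = 9/x ⇒ μ = x^9.
(x^9 y)' = x^9·x^9 = x^18.
Integrate: x^9 y = x^19/(19) + C.
Solve for y: y = (1/19)x^10 + C/x^9.


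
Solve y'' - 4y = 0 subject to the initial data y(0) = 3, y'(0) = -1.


Characteristic roots of r² - 4 = 0 are 2, -2.
General solution y = c₁ e^(2x) + c₂ e^(-2x).
Apply y(0) = 3: c₁ + c₂ = 3. Apply y'(0) = -1: 2 c₁ - 2 c₂ = -1.
Solve: c₁ = 5/4, c₂ = 7/4.
Particular solution: y = (5/4)e^(2x) + (7/4)e^(-2x).


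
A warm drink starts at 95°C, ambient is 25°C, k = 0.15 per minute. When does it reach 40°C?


From T(t) = T_a + (T₀ - T_a)e^(-kt), set T(t) = 40:
(40 - 25) / (95 - 25) = e^(-0.15t), so t = -ln(0.214)/0.15 ≈ 10.3 minutes.
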